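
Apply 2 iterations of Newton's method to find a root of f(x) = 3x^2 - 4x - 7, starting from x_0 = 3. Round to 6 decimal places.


Newton's method: x_(n+1) = x_n - f(x_n)/f'(x_n)
f(x) = 3x^2 - 4x - 7
f'(x) = 6x - 4

Iteration 1:
  f(3.000000) = 8.000000
  f'(3.000000) = 14.000000
  x_1 = 3.000000 - (8.000000)/(14.000000) = 2.428571

Iteration 2:
  f(2.428571) = 0.979592
  f'(2.428571) = 10.571429
  x_2 = 2.428571 - (0.979592)/(10.571429) = 2.335907

x_2 = 2.335907


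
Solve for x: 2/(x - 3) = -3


Multiply both sides by (x - 3): 2 = -3(x - 3)
Distribute: 2 = -3x + 9
-3x = 2 - 9 = -7
x = 7/3

x = 7/3


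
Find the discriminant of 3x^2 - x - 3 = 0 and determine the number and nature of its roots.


For ax^2 + bx + c = 0, discriminant D = b^2 - 4ac
Here a = 3, b = -1, c = -3
D = (-1)^2 - 4(3)(-3) = 1 + 36 = 37

D = 37 > 0 but not a perfect square
The equation has 2 distinct real irrational roots.

Discriminant = 37, 2 distinct real irrational roots


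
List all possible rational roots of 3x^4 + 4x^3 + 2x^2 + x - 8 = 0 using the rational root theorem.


Rational root theorem: possible roots are ±p/q where:
  p divides the constant term (-8): p ∈ {1, 2, 4, 8}
  q divides the leading coefficient (3): q ∈ {1, 3}

All possible rational roots: -8, -4, -8/3, -2, -4/3, -1, -2/3, -1/3, 1/3, 2/3, 1, 4/3, 2, 8/3, 4, 8

-8, -4, -8/3, -2, -4/3, -1, -2/3, -1/3, 1/3, 2/3, 1, 4/3, 2, 8/3, 4, 8


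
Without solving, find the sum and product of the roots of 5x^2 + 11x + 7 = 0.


By Vieta's formulas for ax^2 + bx + c = 0:
  Sum of roots = -b/a
  Product of roots = c/a

Here a = 5, b = 11, c = 7
Sum = -(11)/5 = -11/5
Product = 7/5 = 7/5

Sum = -11/5, Product = 7/5


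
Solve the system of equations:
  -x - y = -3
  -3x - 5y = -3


Using Cramer's rule:
Determinant D = (-1)(-5) - (-3)(-1) = 5 - 3 = 2
Dx = (-3)(-5) - (-3)(-1) = 15 - 3 = 12
Dy = (-1)(-3) - (-3)(-3) = 3 - 9 = -6
x = Dx/D = 12/2 = 6
y = Dy/D = -6/2 = -3

x = 6, y = -3


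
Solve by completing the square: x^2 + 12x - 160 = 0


Start: x^2 + 12x - 160 = 0
Move constant: x^2 + 12x = 160
Half of 12 is 6, squared is 36
Add 36 to both sides: x^2 + 12x + 36 = 196
(x + 6)^2 = 196
x + 6 = ±14
x = -6 + 14 = 8 or x = -6 - 14 = -20

x = -20, x = 8


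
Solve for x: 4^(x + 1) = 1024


Express both sides with the same base.
1024 = 4^5
Since the bases match, equate exponents: x + 1 = 5
So x = 5 - (1) = 4

x = 4


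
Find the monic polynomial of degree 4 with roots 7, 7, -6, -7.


A monic polynomial with roots 7, 7, -6, -7 is:
p(x) = (x - 7)(x - 7)(x + 6)(x + 7)
After multiplying by (x - 7): x - 7
After multiplying by (x - 7): x^2 - 14x + 49
After multiplying by (x + 6): x^3 - 8x^2 - 35x + 294
After multiplying by (x + 7): x^4 - x^3 - 91x^2 + 49x + 2058

x^4 - x^3 - 91x^2 + 49x + 2058


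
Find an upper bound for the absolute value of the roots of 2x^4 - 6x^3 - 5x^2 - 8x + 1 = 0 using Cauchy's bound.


Cauchy's bound: all roots r satisfy |r| <= 1 + max(|a_i/a_n|) for i = 0,...,n-1
where a_n is the leading coefficient.

Coefficients: [2, -6, -5, -8, 1]
Leading coefficient a_n = 2
Ratios |a_i/a_n|: 3, 5/2, 4, 1/2
Maximum ratio: 4
Cauchy's bound: |r| <= 1 + 4 = 5

Upper bound = 5


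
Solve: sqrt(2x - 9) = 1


Square both sides: 2x - 9 = 1^2 = 1
2x = 1 + 9 = 10
x = 5
Check: sqrt(2*5 - 9) = sqrt(1) = 1 ✓

x = 5


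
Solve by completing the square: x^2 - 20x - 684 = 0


Start: x^2 - 20x - 684 = 0
Move constant: x^2 - 20x = 684
Half of -20 is -10, squared is 100
Add 100 to both sides: x^2 - 20x + 100 = 784
(x - 10)^2 = 784
x - 10 = ±28
x = 10 + 28 = 38 or x = 10 - 28 = -18

x = -18, x = 38


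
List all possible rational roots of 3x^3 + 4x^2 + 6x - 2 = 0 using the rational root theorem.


Rational root theorem: possible roots are ±p/q where:
  p divides the constant term (-2): p ∈ {1, 2}
  q divides the leading coefficient (3): q ∈ {1, 3}

All possible rational roots: -2, -1, -2/3, -1/3, 1/3, 2/3, 1, 2

-2, -1, -2/3, -1/3, 1/3, 2/3, 1, 2


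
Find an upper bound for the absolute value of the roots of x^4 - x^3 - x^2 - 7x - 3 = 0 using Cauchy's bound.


Cauchy's bound: all roots r satisfy |r| <= 1 + max(|a_i/a_n|) for i = 0,...,n-1
where a_n is the leading coefficient.

Coefficients: [1, -1, -1, -7, -3]
Leading coefficient a_n = 1
Ratios |a_i/a_n|: 1, 1, 7, 3
Maximum ratio: 7
Cauchy's bound: |r| <= 1 + 7 = 8

Upper bound = 8


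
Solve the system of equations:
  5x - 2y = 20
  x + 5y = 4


Using Cramer's rule:
Determinant D = (5)(5) - (1)(-2) = 25 + 2 = 27
Dx = (20)(5) - (4)(-2) = 100 + 8 = 108
Dy = (5)(4) - (1)(20) = 20 - 20 = 0
x = Dx/D = 108/27 = 4
y = Dy/D = 0/27 = 0

x = 4, y = 0


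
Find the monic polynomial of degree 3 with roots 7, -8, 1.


A monic polynomial with roots 7, -8, 1 is:
p(x) = (x - 7)(x + 8)(x - 1)
After multiplying by (x - 7): x - 7
After multiplying by (x + 8): x^2 + x - 56
After multiplying by (x - 1): x^3 - 57x + 56

x^3 - 57x + 56


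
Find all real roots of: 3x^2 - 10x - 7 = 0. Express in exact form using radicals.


Using the quadratic formula: x = (-b ± sqrt(b^2 - 4ac)) / (2a)
Here a = 3, b = -10, c = -7
Discriminant = b^2 - 4ac = (-10)^2 - 4(3)(-7) = 100 + 84 = 184
Since discriminant = 184 > 0, there are two real roots.
x = (10 ± 2*sqrt(46)) / 6
Simplifying: x = (5 ± sqrt(46)) / 3
Numerically: x ≈ 3.9274 or x ≈ -0.5941

x = (5 + sqrt(46)) / 3 or x = (5 - sqrt(46)) / 3


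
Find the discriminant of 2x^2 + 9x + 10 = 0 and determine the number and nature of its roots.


For ax^2 + bx + c = 0, discriminant D = b^2 - 4ac
Here a = 2, b = 9, c = 10
D = (9)^2 - 4(2)(10) = 81 - 80 = 1

D = 1 > 0 and is a perfect square (sqrt = 1)
The equation has 2 distinct real rational roots.

Discriminant = 1, 2 distinct real rational roots


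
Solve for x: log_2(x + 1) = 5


Convert to exponential form: x + 1 = 2^5 = 32
x = 32 - 1 = 31
Check: log_2(31 + 1) = log_2(32) = log_2(32) = 5 ✓

x = 31


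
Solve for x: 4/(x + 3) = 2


Multiply both sides by (x + 3): 4 = 2(x + 3)
Distribute: 4 = 2x + 6
2x = 4 - 6 = -2
x = -1

x = -1


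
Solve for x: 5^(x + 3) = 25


Express both sides with the same base.
25 = 5^2
Since the bases match, equate exponents: x + 3 = 2
So x = 2 - (3) = -1

x = -1


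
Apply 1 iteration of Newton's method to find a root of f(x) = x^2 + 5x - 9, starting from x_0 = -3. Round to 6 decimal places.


Newton's method: x_(n+1) = x_n - f(x_n)/f'(x_n)
f(x) = x^2 + 5x - 9
f'(x) = 2x + 5

Iteration 1:
  f(-3.000000) = -15.000000
  f'(-3.000000) = -1.000000
  x_1 = -3.000000 - (-15.000000)/(-1.000000) = -18.000000

x_1 = -18.000000


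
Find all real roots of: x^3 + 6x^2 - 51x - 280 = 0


Let p(x) = x^3 + 6x^2 - 51x - 280. By the rational root theorem (leading coefficient 1), any rational root is an integer divisor of 280: try ±1, ±2, ... in turn.
Test x = 1: value = -324 ≠ 0.
Test x = -1: value = -224 ≠ 0.
Test x = 2: value = -350 ≠ 0.
Test x = -2: value = -162 ≠ 0.
Test x = 4: value = -324 ≠ 0.
Test x = -4: value = -44 ≠ 0.
Test x = 5: value = -260 ≠ 0.
Test x = -5: value = 0 ✓, so (x + 5) is a factor.
Synthetic division by (x + 5): bring down 1; 1(-5) + 6 = 1; 1(-5) - 51 = -56; (-56)(-5) - 280 = 0 → quotient x^2 + x - 56, remainder 0.
Solve the quadratic x^2 + x - 56 = 0: discriminant = 1^2 - 4(1)(-56) = 1 + 224 = 225.
sqrt(225) = 15, so x = (-1 ± 15)/2: x = 7 or x = -8.

x = -8, x = -5, x = 7


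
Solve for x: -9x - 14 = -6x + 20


Starting with: -9x - 14 = -6x + 20
Move all x terms to left: (-9 + 6)x = 20 + 14
Simplify: -3x = 34
Divide both sides by -3: x = -34/3

x = -34/3


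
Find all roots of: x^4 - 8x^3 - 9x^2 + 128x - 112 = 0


Let p(x) = x^4 - 8x^3 - 9x^2 + 128x - 112. By the rational root theorem (leading coefficient 1), any rational root is an integer divisor of 112: try ±1, ±2, ... in turn.
Test x = 1: value = 0 ✓, so (x - 1) is a factor.
Synthetic division by (x - 1): bring down 1; 1(1) - 8 = -7; (-7)(1) - 9 = -16; (-16)(1) + 128 = 112; 112(1) - 112 = 0 → quotient x^3 - 7x^2 - 16x + 112, remainder 0.
Continue with the quotient x^3 - 7x^2 - 16x + 112 (candidates must divide 112; re-test x = 1 first in case it repeats).
Test x = 1: value = 90 ≠ 0.
Test x = -1: value = 120 ≠ 0.
Test x = 2: value = 60 ≠ 0.
Test x = -2: value = 108 ≠ 0.
Test x = 4: value = 0 ✓, so (x - 4) is a factor.
Synthetic division by (x - 4): bring down 1; 1(4) - 7 = -3; (-3)(4) - 16 = -28; (-28)(4) + 112 = 0 → quotient x^2 - 3x - 28, remainder 0.
Solve the quadratic x^2 - 3x - 28 = 0: discriminant = (-3)^2 - 4(1)(-28) = 9 + 112 = 121.
sqrt(121) = 11, so x = (3 ± 11)/2: x = 7 or x = -4.
Collecting all roots found:

x = -4, x = 1, x = 4, x = 7


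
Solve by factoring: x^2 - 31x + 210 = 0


We need two numbers that multiply to 210 and add to -31.
Those numbers are -21 and -10 (since (-21) * (-10) = 210 and (-21) + (-10) = -31).
So x^2 - 31x + 210 = (x - 21)(x - 10) = 0
Setting each factor to zero: x = 21 or x = 10

x = 10, x = 21


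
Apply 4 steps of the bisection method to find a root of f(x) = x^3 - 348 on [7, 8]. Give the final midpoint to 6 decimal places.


f(x) = x^3 - 348
f(7) = -5 < 0
f(8) = 164 > 0

Step 1: midpoint = (7.000000 + 8.000000)/2 = 7.500000
  f(7.500000) = 73.875000
  f(mid) > 0, so root is in [7.000000, 7.500000]

Step 2: midpoint = (7.000000 + 7.500000)/2 = 7.250000
  f(7.250000) = 33.078125
  f(mid) > 0, so root is in [7.000000, 7.250000]

Step 3: midpoint = (7.000000 + 7.250000)/2 = 7.125000
  f(7.125000) = 13.705078
  f(mid) > 0, so root is in [7.000000, 7.125000]

Step 4: midpoint = (7.000000 + 7.125000)/2 = 7.062500
  f(7.062500) = 4.269775
  f(mid) > 0, so root is in [7.000000, 7.062500]

midpoint = 7.062500


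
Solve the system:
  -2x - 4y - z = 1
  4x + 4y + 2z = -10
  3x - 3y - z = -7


Using Cramer's rule. Expand each determinant along the first row.
D  = (-2)*[4*(-1) - 2*(-3)] - (-4)*[4*(-1) - 2*3] + (-1)*[4*(-3) - 4*3]
  = (-2)*(2) - (-4)*(-10) + (-1)*(-24) = -20
Dx = 1*[4*(-1) - 2*(-3)] - (-4)*[(-10)*(-1) - 2*(-7)] + (-1)*[(-10)*(-3) - 4*(-7)]
  = 1*(2) - (-4)*(24) + (-1)*(58) = 40
Dy = (-2)*[(-10)*(-1) - 2*(-7)] - 1*[4*(-1) - 2*3] + (-1)*[4*(-7) - (-10)*3]
  = (-2)*(24) - 1*(-10) + (-1)*(2) = -40
Dz = (-2)*[4*(-7) - (-10)*(-3)] - (-4)*[4*(-7) - (-10)*3] + 1*[4*(-3) - 4*3]
  = (-2)*(-58) - (-4)*(2) + 1*(-24) = 100
x = Dx/D = 40/-20 = -2, y = Dy/D = -40/-20 = 2, z = Dz/D = 100/-20 = -5
Check eq1: (-2)(-2) + (-4)(2) + (-1)(-5) = 1 = 1 ✓
Check eq2: (4)(-2) + (4)(2) + (2)(-5) = -10 = -10 ✓
Check eq3: (3)(-2) + (-3)(2) + (-1)(-5) = -7 = -7 ✓

x = -2, y = 2, z = -5


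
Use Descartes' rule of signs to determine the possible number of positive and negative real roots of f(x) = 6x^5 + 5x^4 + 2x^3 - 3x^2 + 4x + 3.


Descartes' rule of signs:

For positive roots, count sign changes in f(x) = 6x^5 + 5x^4 + 2x^3 - 3x^2 + 4x + 3:
Signs of coefficients: +, +, +, -, +, +
Number of sign changes: 2
Possible positive real roots: 2, 0

For negative roots, examine f(-x) = -6x^5 + 5x^4 - 2x^3 - 3x^2 - 4x + 3:
Signs of coefficients: -, +, -, -, -, +
Number of sign changes: 3
Possible negative real roots: 3, 1

Positive roots: 2 or 0; Negative roots: 3 or 1


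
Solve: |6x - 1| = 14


An absolute value equation |expr| = 14 gives two cases:
Case 1: 6x - 1 = 14
  6x = 15, so x = 5/2
Case 2: 6x - 1 = -14
  6x = -13, so x = -13/6

x = -13/6, x = 5/2


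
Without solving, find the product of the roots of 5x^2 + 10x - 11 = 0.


By Vieta's formulas for ax^2 + bx + c = 0:
  Sum of roots = -b/a
  Product of roots = c/a

Here a = 5, b = 10, c = -11
Sum = -(10)/5 = -2
Product = -11/5 = -11/5

Product = -11/5


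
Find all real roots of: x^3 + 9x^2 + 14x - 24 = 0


Let p(x) = x^3 + 9x^2 + 14x - 24. By the rational root theorem (leading coefficient 1), any rational root is an integer divisor of 24: try ±1, ±2, ... in turn.
Test x = 1: value = 0 ✓, so (x - 1) is a factor.
Synthetic division by (x - 1): bring down 1; 1(1) + 9 = 10; 10(1) + 14 = 24; 24(1) - 24 = 0 → quotient x^2 + 10x + 24, remainder 0.
Solve the quadratic x^2 + 10x + 24 = 0: discriminant = 10^2 - 4(1)(24) = 100 - 96 = 4.
sqrt(4) = 2, so x = (-10 ± 2)/2: x = -4 or x = -6.

x = -6, x = -4, x = 1


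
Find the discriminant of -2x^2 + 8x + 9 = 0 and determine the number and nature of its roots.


For ax^2 + bx + c = 0, discriminant D = b^2 - 4ac
Here a = -2, b = 8, c = 9
D = (8)^2 - 4(-2)(9) = 64 + 72 = 136

D = 136 > 0 but not a perfect square
The equation has 2 distinct real irrational roots.

Discriminant = 136, 2 distinct real irrational roots


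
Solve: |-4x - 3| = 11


An absolute value equation |expr| = 11 gives two cases:
Case 1: -4x - 3 = 11
  -4x = 14, so x = -7/2
Case 2: -4x - 3 = -11
  -4x = -8, so x = 2

x = -7/2, x = 2


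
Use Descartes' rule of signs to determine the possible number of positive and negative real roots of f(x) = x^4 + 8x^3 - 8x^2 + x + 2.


Descartes' rule of signs:

For positive roots, count sign changes in f(x) = x^4 + 8x^3 - 8x^2 + x + 2:
Signs of coefficients: +, +, -, +, +
Number of sign changes: 2
Possible positive real roots: 2, 0

For negative roots, examine f(-x) = x^4 - 8x^3 - 8x^2 - x + 2:
Signs of coefficients: +, -, -, -, +
Number of sign changes: 2
Possible negative real roots: 2, 0

Positive roots: 2 or 0; Negative roots: 2 or 0


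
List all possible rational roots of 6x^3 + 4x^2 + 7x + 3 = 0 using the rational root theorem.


Rational root theorem: possible roots are ±p/q where:
  p divides the constant term (3): p ∈ {1, 3}
  q divides the leading coefficient (6): q ∈ {1, 2, 3, 6}

All possible rational roots: -3, -3/2, -1, -1/2, -1/3, -1/6, 1/6, 1/3, 1/2, 1, 3/2, 3

-3, -3/2, -1, -1/2, -1/3, -1/6, 1/6, 1/3, 1/2, 1, 3/2, 3


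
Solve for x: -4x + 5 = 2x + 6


Starting with: -4x + 5 = 2x + 6
Move all x terms to left: (-4 - 2)x = 6 - 5
Simplify: -6x = 1
Divide both sides by -6: x = -1/6

x = -1/6


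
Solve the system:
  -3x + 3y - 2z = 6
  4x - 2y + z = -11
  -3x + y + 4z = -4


Using Cramer's rule. Expand each determinant along the first row.
D  = (-3)*[(-2)*4 - 1*1] - 3*[4*4 - 1*(-3)] + (-2)*[4*1 - (-2)*(-3)]
  = (-3)*(-9) - 3*(19) + (-2)*(-2) = -26
Dx = 6*[(-2)*4 - 1*1] - 3*[(-11)*4 - 1*(-4)] + (-2)*[(-11)*1 - (-2)*(-4)]
  = 6*(-9) - 3*(-40) + (-2)*(-19) = 104
Dy = (-3)*[(-11)*4 - 1*(-4)] - 6*[4*4 - 1*(-3)] + (-2)*[4*(-4) - (-11)*(-3)]
  = (-3)*(-40) - 6*(19) + (-2)*(-49) = 104
Dz = (-3)*[(-2)*(-4) - (-11)*1] - 3*[4*(-4) - (-11)*(-3)] + 6*[4*1 - (-2)*(-3)]
  = (-3)*(19) - 3*(-49) + 6*(-2) = 78
x = Dx/D = 104/-26 = -4, y = Dy/D = 104/-26 = -4, z = Dz/D = 78/-26 = -3
Check eq1: (-3)(-4) + (3)(-4) + (-2)(-3) = 6 = 6 ✓
Check eq2: (4)(-4) + (-2)(-4) + (1)(-3) = -11 = -11 ✓
Check eq3: (-3)(-4) + (1)(-4) + (4)(-3) = -4 = -4 ✓

x = -4, y = -4, z = -3


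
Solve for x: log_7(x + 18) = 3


Convert to exponential form: x + 18 = 7^3 = 343
x = 343 - 18 = 325
Check: log_7(325 + 18) = log_7(343) = log_7(343) = 3 ✓

x = 325


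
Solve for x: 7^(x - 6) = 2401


Express both sides with the same base.
2401 = 7^4
Since the bases match, equate exponents: x - 6 = 4
So x = 4 - (-6) = 10

x = 10


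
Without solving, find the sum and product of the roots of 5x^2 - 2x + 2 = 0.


By Vieta's formulas for ax^2 + bx + c = 0:
  Sum of roots = -b/a
  Product of roots = c/a

Here a = 5, b = -2, c = 2
Sum = -(-2)/5 = 2/5
Product = 2/5 = 2/5

Sum = 2/5, Product = 2/5


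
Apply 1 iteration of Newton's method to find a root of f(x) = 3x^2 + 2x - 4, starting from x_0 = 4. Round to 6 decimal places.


Newton's method: x_(n+1) = x_n - f(x_n)/f'(x_n)
f(x) = 3x^2 + 2x - 4
f'(x) = 6x + 2

Iteration 1:
  f(4.000000) = 52.000000
  f'(4.000000) = 26.000000
  x_1 = 4.000000 - (52.000000)/(26.000000) = 2.000000

x_1 = 2.000000


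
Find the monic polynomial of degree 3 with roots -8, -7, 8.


A monic polynomial with roots -8, -7, 8 is:
p(x) = (x + 8)(x + 7)(x - 8)
After multiplying by (x + 8): x + 8
After multiplying by (x + 7): x^2 + 15x + 56
After multiplying by (x - 8): x^3 + 7x^2 - 64x - 448

x^3 + 7x^2 - 64x - 448


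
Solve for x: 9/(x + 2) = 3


Multiply both sides by (x + 2): 9 = 3(x + 2)
Distribute: 9 = 3x + 6
3x = 9 - 6 = 3
x = 1

x = 1


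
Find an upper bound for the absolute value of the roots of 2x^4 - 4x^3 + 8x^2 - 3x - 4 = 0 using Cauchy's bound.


Cauchy's bound: all roots r satisfy |r| <= 1 + max(|a_i/a_n|) for i = 0,...,n-1
where a_n is the leading coefficient.

Coefficients: [2, -4, 8, -3, -4]
Leading coefficient a_n = 2
Ratios |a_i/a_n|: 2, 4, 3/2, 2
Maximum ratio: 4
Cauchy's bound: |r| <= 1 + 4 = 5

Upper bound = 5


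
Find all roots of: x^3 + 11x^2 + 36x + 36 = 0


Let p(x) = x^3 + 11x^2 + 36x + 36. By the rational root theorem (leading coefficient 1), any rational root is an integer divisor of 36: try ±1, ±2, ... in turn.
Test x = 1: value = 84 ≠ 0.
Test x = -1: value = 10 ≠ 0.
Test x = 2: value = 160 ≠ 0.
Test x = -2: value = 0 ✓, so (x + 2) is a factor.
Synthetic division by (x + 2): bring down 1; 1(-2) + 11 = 9; 9(-2) + 36 = 18; 18(-2) + 36 = 0 → quotient x^2 + 9x + 18, remainder 0.
Solve the quadratic x^2 + 9x + 18 = 0: discriminant = 9^2 - 4(1)(18) = 81 - 72 = 9.
sqrt(9) = 3, so x = (-9 ± 3)/2: x = -3 or x = -6.
Collecting all roots found:

x = -6, x = -3, x = -2


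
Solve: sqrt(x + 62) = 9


Square both sides: x + 62 = 9^2 = 81
x = 81 - 62 = 19
x = 19
Check: sqrt(1*19 + 62) = sqrt(81) = 9 ✓

x = 19


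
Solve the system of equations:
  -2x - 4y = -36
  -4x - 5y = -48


Using Cramer's rule:
Determinant D = (-2)(-5) - (-4)(-4) = 10 - 16 = -6
Dx = (-36)(-5) - (-48)(-4) = 180 - 192 = -12
Dy = (-2)(-48) - (-4)(-36) = 96 - 144 = -48
x = Dx/D = -12/-6 = 2
y = Dy/D = -48/-6 = 8

x = 2, y = 8


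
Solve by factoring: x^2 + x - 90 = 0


We need two numbers that multiply to -90 and add to 1.
Those numbers are -9 and 10 (since (-9) * 10 = -90 and (-9) + 10 = 1).
So x^2 + x - 90 = (x - 9)(x + 10) = 0
Setting each factor to zero: x = 9 or x = -10

x = -10, x = 9


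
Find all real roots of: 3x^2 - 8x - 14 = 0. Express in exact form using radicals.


Using the quadratic formula: x = (-b ± sqrt(b^2 - 4ac)) / (2a)
Here a = 3, b = -8, c = -14
Discriminant = b^2 - 4ac = (-8)^2 - 4(3)(-14) = 64 + 168 = 232
Since discriminant = 232 > 0, there are two real roots.
x = (8 ± 2*sqrt(58)) / 6
Simplifying: x = (4 ± sqrt(58)) / 3
Numerically: x ≈ 3.8719 or x ≈ -1.2053

x = (4 + sqrt(58)) / 3 or x = (4 - sqrt(58)) / 3


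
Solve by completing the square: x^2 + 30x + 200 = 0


Start: x^2 + 30x + 200 = 0
Move constant: x^2 + 30x = -200
Half of 30 is 15, squared is 225
Add 225 to both sides: x^2 + 30x + 225 = 25
(x + 15)^2 = 25
x + 15 = ±5
x = -15 + 5 = -10 or x = -15 - 5 = -20

x = -20, x = -10


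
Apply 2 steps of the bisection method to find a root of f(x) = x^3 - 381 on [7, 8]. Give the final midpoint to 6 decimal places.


f(x) = x^3 - 381
f(7) = -38 < 0
f(8) = 131 > 0

Step 1: midpoint = (7.000000 + 8.000000)/2 = 7.500000
  f(7.500000) = 40.875000
  f(mid) > 0, so root is in [7.000000, 7.500000]

Step 2: midpoint = (7.000000 + 7.500000)/2 = 7.250000
  f(7.250000) = 0.078125
  f(mid) > 0, so root is in [7.000000, 7.250000]

midpoint = 7.250000


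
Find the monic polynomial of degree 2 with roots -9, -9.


A monic polynomial with roots -9, -9 is:
p(x) = (x + 9)(x + 9)
After multiplying by (x + 9): x + 9
After multiplying by (x + 9): x^2 + 18x + 81

x^2 + 18x + 81


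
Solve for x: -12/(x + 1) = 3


Multiply both sides by (x + 1): -12 = 3(x + 1)
Distribute: -12 = 3x + 3
3x = -12 - 3 = -15
x = -5

x = -5


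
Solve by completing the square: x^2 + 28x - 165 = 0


Start: x^2 + 28x - 165 = 0
Move constant: x^2 + 28x = 165
Half of 28 is 14, squared is 196
Add 196 to both sides: x^2 + 28x + 196 = 361
(x + 14)^2 = 361
x + 14 = ±19
x = -14 + 19 = 5 or x = -14 - 19 = -33

x = -33, x = 5


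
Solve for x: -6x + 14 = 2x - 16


Starting with: -6x + 14 = 2x - 16
Move all x terms to left: (-6 - 2)x = -16 - 14
Simplify: -8x = -30
Divide both sides by -8: x = 15/4

x = 15/4


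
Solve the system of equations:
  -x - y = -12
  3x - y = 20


Using Cramer's rule:
Determinant D = (-1)(-1) - (3)(-1) = 1 + 3 = 4
Dx = (-12)(-1) - (20)(-1) = 12 + 20 = 32
Dy = (-1)(20) - (3)(-12) = -20 + 36 = 16
x = Dx/D = 32/4 = 8
y = Dy/D = 16/4 = 4

x = 8, y = 4


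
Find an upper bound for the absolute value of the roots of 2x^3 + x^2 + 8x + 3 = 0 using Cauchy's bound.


Cauchy's bound: all roots r satisfy |r| <= 1 + max(|a_i/a_n|) for i = 0,...,n-1
where a_n is the leading coefficient.

Coefficients: [2, 1, 8, 3]
Leading coefficient a_n = 2
Ratios |a_i/a_n|: 1/2, 4, 3/2
Maximum ratio: 4
Cauchy's bound: |r| <= 1 + 4 = 5

Upper bound = 5


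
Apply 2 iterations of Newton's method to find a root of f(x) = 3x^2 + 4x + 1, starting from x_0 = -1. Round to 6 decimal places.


Newton's method: x_(n+1) = x_n - f(x_n)/f'(x_n)
f(x) = 3x^2 + 4x + 1
f'(x) = 6x + 4

Iteration 1:
  f(-1.000000) = 0.000000
  f'(-1.000000) = -2.000000
  x_1 = -1.000000 - (0.000000)/(-2.000000) = -1.000000

Iteration 2:
  f(-1.000000) = 0.000000
  f'(-1.000000) = -2.000000
  x_2 = -1.000000 - (0.000000)/(-2.000000) = -1.000000

x_2 = -1.000000


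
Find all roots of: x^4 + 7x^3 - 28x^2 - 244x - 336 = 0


Let p(x) = x^4 + 7x^3 - 28x^2 - 244x - 336. By the rational root theorem (leading coefficient 1), any rational root is an integer divisor of 336: try ±1, ±2, ... in turn.
Test x = 1: value = -600 ≠ 0.
Test x = -1: value = -126 ≠ 0.
Test x = 2: value = -864 ≠ 0.
Test x = -2: value = 0 ✓, so (x + 2) is a factor.
Synthetic division by (x + 2): bring down 1; 1(-2) + 7 = 5; 5(-2) - 28 = -38; (-38)(-2) - 244 = -168; (-168)(-2) - 336 = 0 → quotient x^3 + 5x^2 - 38x - 168, remainder 0.
Continue with the quotient x^3 + 5x^2 - 38x - 168 (candidates must divide 168; re-test x = -2 first in case it repeats).
Test x = -2: value = -80 ≠ 0.
Test x = 3: value = -210 ≠ 0.
Test x = -3: value = -36 ≠ 0.
Test x = 4: value = -176 ≠ 0.
Test x = -4: value = 0 ✓, so (x + 4) is a factor.
Synthetic division by (x + 4): bring down 1; 1(-4) + 5 = 1; 1(-4) - 38 = -42; (-42)(-4) - 168 = 0 → quotient x^2 + x - 42, remainder 0.
Solve the quadratic x^2 + x - 42 = 0: discriminant = 1^2 - 4(1)(-42) = 1 + 168 = 169.
sqrt(169) = 13, so x = (-1 ± 13)/2: x = 6 or x = -7.
Collecting all roots found:

x = -7, x = -4, x = -2, x = 6


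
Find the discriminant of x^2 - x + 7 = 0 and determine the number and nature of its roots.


For ax^2 + bx + c = 0, discriminant D = b^2 - 4ac
Here a = 1, b = -1, c = 7
D = (-1)^2 - 4(1)(7) = 1 - 28 = -27

D = -27 < 0
The equation has no real roots (2 complex conjugate roots).

Discriminant = -27, no real roots (2 complex conjugate roots)


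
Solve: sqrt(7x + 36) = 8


Square both sides: 7x + 36 = 8^2 = 64
7x = 64 - 36 = 28
x = 4
Check: sqrt(7*4 + 36) = sqrt(64) = 8 ✓

x = 4


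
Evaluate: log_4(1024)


We need the exponent such that 4^? = 1024
4^5 = 1024
Therefore log_4(1024) = 5

5


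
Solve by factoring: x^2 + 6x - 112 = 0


We need two numbers that multiply to -112 and add to 6.
Those numbers are 14 and -8 (since 14 * (-8) = -112 and 14 + (-8) = 6).
So x^2 + 6x - 112 = (x + 14)(x - 8) = 0
Setting each factor to zero: x = -14 or x = 8

x = -14, x = 8


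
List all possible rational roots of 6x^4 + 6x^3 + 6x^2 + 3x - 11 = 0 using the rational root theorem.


Rational root theorem: possible roots are ±p/q where:
  p divides the constant term (-11): p ∈ {1, 11}
  q divides the leading coefficient (6): q ∈ {1, 2, 3, 6}

All possible rational roots: -11, -11/2, -11/3, -11/6, -1, -1/2, -1/3, -1/6, 1/6, 1/3, 1/2, 1, 11/6, 11/3, 11/2, 11

-11, -11/2, -11/3, -11/6, -1, -1/2, -1/3, -1/6, 1/6, 1/3, 1/2, 1, 11/6, 11/3, 11/2, 11


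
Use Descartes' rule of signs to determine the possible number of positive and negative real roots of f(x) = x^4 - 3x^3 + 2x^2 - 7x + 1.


Descartes' rule of signs:

For positive roots, count sign changes in f(x) = x^4 - 3x^3 + 2x^2 - 7x + 1:
Signs of coefficients: +, -, +, -, +
Number of sign changes: 4
Possible positive real roots: 4, 2, 0

For negative roots, examine f(-x) = x^4 + 3x^3 + 2x^2 + 7x + 1:
Signs of coefficients: +, +, +, +, +
Number of sign changes: 0
Possible negative real roots: 0

Positive roots: 4 or 2 or 0; Negative roots: 0


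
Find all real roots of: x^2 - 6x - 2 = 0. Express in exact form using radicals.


Using the quadratic formula: x = (-b ± sqrt(b^2 - 4ac)) / (2a)
Here a = 1, b = -6, c = -2
Discriminant = b^2 - 4ac = (-6)^2 - 4(1)(-2) = 36 + 8 = 44
Since discriminant = 44 > 0, there are two real roots.
x = (6 ± 2*sqrt(11)) / 2
Simplifying: x = 3 ± sqrt(11)
Numerically: x ≈ 6.3166 or x ≈ -0.3166

x = 3 + sqrt(11) or x = 3 - sqrt(11)


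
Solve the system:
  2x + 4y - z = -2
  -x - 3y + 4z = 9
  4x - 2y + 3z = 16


Using Cramer's rule. Expand each determinant along the first row.
D  = 2*[(-3)*3 - 4*(-2)] - 4*[(-1)*3 - 4*4] + (-1)*[(-1)*(-2) - (-3)*4]
  = 2*(-1) - 4*(-19) + (-1)*(14) = 60
Dx = (-2)*[(-3)*3 - 4*(-2)] - 4*[9*3 - 4*16] + (-1)*[9*(-2) - (-3)*16]
  = (-2)*(-1) - 4*(-37) + (-1)*(30) = 120
Dy = 2*[9*3 - 4*16] - (-2)*[(-1)*3 - 4*4] + (-1)*[(-1)*16 - 9*4]
  = 2*(-37) - (-2)*(-19) + (-1)*(-52) = -60
Dz = 2*[(-3)*16 - 9*(-2)] - 4*[(-1)*16 - 9*4] + (-2)*[(-1)*(-2) - (-3)*4]
  = 2*(-30) - 4*(-52) + (-2)*(14) = 120
x = Dx/D = 120/60 = 2, y = Dy/D = -60/60 = -1, z = Dz/D = 120/60 = 2
Check eq1: (2)(2) + (4)(-1) + (-1)(2) = -2 = -2 ✓
Check eq2: (-1)(2) + (-3)(-1) + (4)(2) = 9 = 9 ✓
Check eq3: (4)(2) + (-2)(-1) + (3)(2) = 16 = 16 ✓

x = 2, y = -1, z = 2


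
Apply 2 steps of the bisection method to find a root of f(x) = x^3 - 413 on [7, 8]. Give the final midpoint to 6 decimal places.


f(x) = x^3 - 413
f(7) = -70 < 0
f(8) = 99 > 0

Step 1: midpoint = (7.000000 + 8.000000)/2 = 7.500000
  f(7.500000) = 8.875000
  f(mid) > 0, so root is in [7.000000, 7.500000]

Step 2: midpoint = (7.000000 + 7.500000)/2 = 7.250000
  f(7.250000) = -31.921875
  f(mid) < 0, so root is in [7.250000, 7.500000]

midpoint = 7.250000


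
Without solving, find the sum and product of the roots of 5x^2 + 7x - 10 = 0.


By Vieta's formulas for ax^2 + bx + c = 0:
  Sum of roots = -b/a
  Product of roots = c/a

Here a = 5, b = 7, c = -10
Sum = -(7)/5 = -7/5
Product = -10/5 = -2

Sum = -7/5, Product = -2


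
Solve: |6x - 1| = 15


An absolute value equation |expr| = 15 gives two cases:
Case 1: 6x - 1 = 15
  6x = 16, so x = 8/3
Case 2: 6x - 1 = -15
  6x = -14, so x = -7/3

x = -7/3, x = 8/3


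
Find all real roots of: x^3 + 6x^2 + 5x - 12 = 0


Let p(x) = x^3 + 6x^2 + 5x - 12. By the rational root theorem (leading coefficient 1), any rational root is an integer divisor of 12: try ±1, ±2, ... in turn.
Test x = 1: value = 0 ✓, so (x - 1) is a factor.
Synthetic division by (x - 1): bring down 1; 1(1) + 6 = 7; 7(1) + 5 = 12; 12(1) - 12 = 0 → quotient x^2 + 7x + 12, remainder 0.
Solve the quadratic x^2 + 7x + 12 = 0: discriminant = 7^2 - 4(1)(12) = 49 - 48 = 1.
sqrt(1) = 1, so x = (-7 ± 1)/2: x = -3 or x = -4.

x = -4, x = -3, x = 1


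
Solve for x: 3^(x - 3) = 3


Express both sides with the same base.
3 = 3^1
Since the bases match, equate exponents: x - 3 = 1
So x = 1 - (-3) = 4

x = 4


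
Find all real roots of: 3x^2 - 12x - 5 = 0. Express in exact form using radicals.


Using the quadratic formula: x = (-b ± sqrt(b^2 - 4ac)) / (2a)
Here a = 3, b = -12, c = -5
Discriminant = b^2 - 4ac = (-12)^2 - 4(3)(-5) = 144 + 60 = 204
Since discriminant = 204 > 0, there are two real roots.
x = (12 ± 2*sqrt(51)) / 6
Simplifying: x = (6 ± sqrt(51)) / 3
Numerically: x ≈ 4.3805 or x ≈ -0.3805

x = (6 + sqrt(51)) / 3 or x = (6 - sqrt(51)) / 3


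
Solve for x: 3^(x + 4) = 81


Express both sides with the same base.
81 = 3^4
Since the bases match, equate exponents: x + 4 = 4
So x = 4 - (4) = 0

x = 0


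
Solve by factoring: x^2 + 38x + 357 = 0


We need two numbers that multiply to 357 and add to 38.
Those numbers are 17 and 21 (since 17 * 21 = 357 and 17 + 21 = 38).
So x^2 + 38x + 357 = (x + 17)(x + 21) = 0
Setting each factor to zero: x = -17 or x = -21

x = -21, x = -17


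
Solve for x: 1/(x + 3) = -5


Multiply both sides by (x + 3): 1 = -5(x + 3)
Distribute: 1 = -5x - 15
-5x = 1 + 15 = 16
x = -16/5

x = -16/5


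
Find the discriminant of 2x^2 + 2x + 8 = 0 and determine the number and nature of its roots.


For ax^2 + bx + c = 0, discriminant D = b^2 - 4ac
Here a = 2, b = 2, c = 8
D = (2)^2 - 4(2)(8) = 4 - 64 = -60

D = -60 < 0
The equation has no real roots (2 complex conjugate roots).

Discriminant = -60, no real roots (2 complex conjugate roots)


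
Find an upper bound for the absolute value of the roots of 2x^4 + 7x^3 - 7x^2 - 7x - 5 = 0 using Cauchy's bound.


Cauchy's bound: all roots r satisfy |r| <= 1 + max(|a_i/a_n|) for i = 0,...,n-1
where a_n is the leading coefficient.

Coefficients: [2, 7, -7, -7, -5]
Leading coefficient a_n = 2
Ratios |a_i/a_n|: 7/2, 7/2, 7/2, 5/2
Maximum ratio: 7/2
Cauchy's bound: |r| <= 1 + 7/2 = 9/2

Upper bound = 9/2


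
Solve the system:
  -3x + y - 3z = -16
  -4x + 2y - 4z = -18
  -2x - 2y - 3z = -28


Using Cramer's rule. Expand each determinant along the first row.
D  = (-3)*[2*(-3) - (-4)*(-2)] - 1*[(-4)*(-3) - (-4)*(-2)] + (-3)*[(-4)*(-2) - 2*(-2)]
  = (-3)*(-14) - 1*(4) + (-3)*(12) = 2
Dx = (-16)*[2*(-3) - (-4)*(-2)] - 1*[(-18)*(-3) - (-4)*(-28)] + (-3)*[(-18)*(-2) - 2*(-28)]
  = (-16)*(-14) - 1*(-58) + (-3)*(92) = 6
Dy = (-3)*[(-18)*(-3) - (-4)*(-28)] - (-16)*[(-4)*(-3) - (-4)*(-2)] + (-3)*[(-4)*(-28) - (-18)*(-2)]
  = (-3)*(-58) - (-16)*(4) + (-3)*(76) = 10
Dz = (-3)*[2*(-28) - (-18)*(-2)] - 1*[(-4)*(-28) - (-18)*(-2)] + (-16)*[(-4)*(-2) - 2*(-2)]
  = (-3)*(-92) - 1*(76) + (-16)*(12) = 8
x = Dx/D = 6/2 = 3, y = Dy/D = 10/2 = 5, z = Dz/D = 8/2 = 4
Check eq1: (-3)(3) + (1)(5) + (-3)(4) = -16 = -16 ✓
Check eq2: (-4)(3) + (2)(5) + (-4)(4) = -18 = -18 ✓
Check eq3: (-2)(3) + (-2)(5) + (-3)(4) = -28 = -28 ✓

x = 3, y = 5, z = 4


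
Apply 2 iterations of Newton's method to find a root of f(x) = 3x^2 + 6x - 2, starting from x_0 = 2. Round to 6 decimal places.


Newton's method: x_(n+1) = x_n - f(x_n)/f'(x_n)
f(x) = 3x^2 + 6x - 2
f'(x) = 6x + 6

Iteration 1:
  f(2.000000) = 22.000000
  f'(2.000000) = 18.000000
  x_1 = 2.000000 - (22.000000)/(18.000000) = 0.777778

Iteration 2:
  f(0.777778) = 4.481481
  f'(0.777778) = 10.666667
  x_2 = 0.777778 - (4.481481)/(10.666667) = 0.357639

x_2 = 0.357639


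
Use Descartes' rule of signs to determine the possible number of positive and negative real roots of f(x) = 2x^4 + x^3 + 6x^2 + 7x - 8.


Descartes' rule of signs:

For positive roots, count sign changes in f(x) = 2x^4 + x^3 + 6x^2 + 7x - 8:
Signs of coefficients: +, +, +, +, -
Number of sign changes: 1
Possible positive real roots: 1

For negative roots, examine f(-x) = 2x^4 - x^3 + 6x^2 - 7x - 8:
Signs of coefficients: +, -, +, -, -
Number of sign changes: 3
Possible negative real roots: 3, 1

Positive roots: 1; Negative roots: 3 or 1


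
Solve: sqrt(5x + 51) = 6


Square both sides: 5x + 51 = 6^2 = 36
5x = 36 - 51 = -15
x = -3
Check: sqrt(5*(-3) + 51) = sqrt(36) = 6 ✓

x = -3


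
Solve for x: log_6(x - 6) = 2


Convert to exponential form: x - 6 = 6^2 = 36
x = 36 + 6 = 42
Check: log_6(42 - 6) = log_6(36) = log_6(36) = 2 ✓

x = 42


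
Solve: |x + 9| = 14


An absolute value equation |expr| = 14 gives two cases:
Case 1: x + 9 = 14
  x = 5, so x = 5
Case 2: x + 9 = -14
  x = -23, so x = -23

x = -23, x = 5


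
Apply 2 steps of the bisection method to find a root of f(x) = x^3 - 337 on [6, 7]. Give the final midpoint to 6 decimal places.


f(x) = x^3 - 337
f(6) = -121 < 0
f(7) = 6 > 0

Step 1: midpoint = (6.000000 + 7.000000)/2 = 6.500000
  f(6.500000) = -62.375000
  f(mid) < 0, so root is in [6.500000, 7.000000]

Step 2: midpoint = (6.500000 + 7.000000)/2 = 6.750000
  f(6.750000) = -29.453125
  f(mid) < 0, so root is in [6.750000, 7.000000]

midpoint = 6.750000


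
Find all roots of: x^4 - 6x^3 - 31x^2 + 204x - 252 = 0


Let p(x) = x^4 - 6x^3 - 31x^2 + 204x - 252. By the rational root theorem (leading coefficient 1), any rational root is an integer divisor of 252: try ±1, ±2, ... in turn.
Test x = 1: value = -84 ≠ 0.
Test x = -1: value = -480 ≠ 0.
Test x = 2: value = 0 ✓, so (x - 2) is a factor.
Synthetic division by (x - 2): bring down 1; 1(2) - 6 = -4; (-4)(2) - 31 = -39; (-39)(2) + 204 = 126; 126(2) - 252 = 0 → quotient x^3 - 4x^2 - 39x + 126, remainder 0.
Continue with the quotient x^3 - 4x^2 - 39x + 126 (candidates must divide 126; re-test x = 2 first in case it repeats).
Test x = 2: value = 40 ≠ 0.
Test x = -2: value = 180 ≠ 0.
Test x = 3: value = 0 ✓, so (x - 3) is a factor.
Synthetic division by (x - 3): bring down 1; 1(3) - 4 = -1; (-1)(3) - 39 = -42; (-42)(3) + 126 = 0 → quotient x^2 - x - 42, remainder 0.
Solve the quadratic x^2 - x - 42 = 0: discriminant = (-1)^2 - 4(1)(-42) = 1 + 168 = 169.
sqrt(169) = 13, so x = (1 ± 13)/2: x = 7 or x = -6.
Collecting all roots found:

x = -6, x = 2, x = 3, x = 7


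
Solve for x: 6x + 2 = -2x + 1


Starting with: 6x + 2 = -2x + 1
Move all x terms to left: (6 + 2)x = 1 - 2
Simplify: 8x = -1
Divide both sides by 8: x = -1/8

x = -1/8


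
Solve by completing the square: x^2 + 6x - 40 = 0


Start: x^2 + 6x - 40 = 0
Move constant: x^2 + 6x = 40
Half of 6 is 3, squared is 9
Add 9 to both sides: x^2 + 6x + 9 = 49
(x + 3)^2 = 49
x + 3 = ±7
x = -3 + 7 = 4 or x = -3 - 7 = -10

x = -10, x = 4


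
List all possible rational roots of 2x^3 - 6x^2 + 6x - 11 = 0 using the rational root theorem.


Rational root theorem: possible roots are ±p/q where:
  p divides the constant term (-11): p ∈ {1, 11}
  q divides the leading coefficient (2): q ∈ {1, 2}

All possible rational roots: -11, -11/2, -1, -1/2, 1/2, 1, 11/2, 11

-11, -11/2, -1, -1/2, 1/2, 1, 11/2, 11


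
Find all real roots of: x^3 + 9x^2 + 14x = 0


The constant term is 0, so x = 0 is a root. Factor out x:
  x(x^2 + 9x + 14) = 0
Solve the quadratic x^2 + 9x + 14 = 0: discriminant = 9^2 - 4(1)(14) = 81 - 56 = 25.
sqrt(25) = 5, so x = (-9 ± 5)/2: x = -2 or x = -7.

x = -7, x = -2, x = 0


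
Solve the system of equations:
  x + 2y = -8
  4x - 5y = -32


Using Cramer's rule:
Determinant D = (1)(-5) - (4)(2) = -5 - 8 = -13
Dx = (-8)(-5) - (-32)(2) = 40 + 64 = 104
Dy = (1)(-32) - (4)(-8) = -32 + 32 = 0
x = Dx/D = 104/-13 = -8
y = Dy/D = 0/-13 = 0

x = -8, y = 0


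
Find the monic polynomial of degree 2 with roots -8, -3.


A monic polynomial with roots -8, -3 is:
p(x) = (x + 8)(x + 3)
After multiplying by (x + 8): x + 8
After multiplying by (x + 3): x^2 + 11x + 24

x^2 + 11x + 24


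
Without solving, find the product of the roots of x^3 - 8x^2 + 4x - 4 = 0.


By Vieta's formulas for x^3 + bx^2 + cx + d = 0:
  r1 + r2 + r3 = -b/a = 8
  r1*r2 + r1*r3 + r2*r3 = c/a = 4
  r1*r2*r3 = -d/a = 4


Product = 4


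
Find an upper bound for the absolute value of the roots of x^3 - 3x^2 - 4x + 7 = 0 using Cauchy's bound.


Cauchy's bound: all roots r satisfy |r| <= 1 + max(|a_i/a_n|) for i = 0,...,n-1
where a_n is the leading coefficient.

Coefficients: [1, -3, -4, 7]
Leading coefficient a_n = 1
Ratios |a_i/a_n|: 3, 4, 7
Maximum ratio: 7
Cauchy's bound: |r| <= 1 + 7 = 8

Upper bound = 8


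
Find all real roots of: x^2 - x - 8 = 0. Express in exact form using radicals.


Using the quadratic formula: x = (-b ± sqrt(b^2 - 4ac)) / (2a)
Here a = 1, b = -1, c = -8
Discriminant = b^2 - 4ac = (-1)^2 - 4(1)(-8) = 1 + 32 = 33
Since discriminant = 33 > 0, there are two real roots.
x = (1 ± sqrt(33)) / 2
Numerically: x ≈ 3.3723 or x ≈ -2.3723

x = (1 + sqrt(33)) / 2 or x = (1 - sqrt(33)) / 2


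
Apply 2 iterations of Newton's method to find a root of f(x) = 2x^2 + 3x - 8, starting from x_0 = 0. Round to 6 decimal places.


Newton's method: x_(n+1) = x_n - f(x_n)/f'(x_n)
f(x) = 2x^2 + 3x - 8
f'(x) = 4x + 3

Iteration 1:
  f(0.000000) = -8.000000
  f'(0.000000) = 3.000000
  x_1 = 0.000000 - (-8.000000)/(3.000000) = 2.666667

Iteration 2:
  f(2.666667) = 14.222222
  f'(2.666667) = 13.666667
  x_2 = 2.666667 - (14.222222)/(13.666667) = 1.626016

x_2 = 1.626016


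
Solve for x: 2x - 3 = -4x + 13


Starting with: 2x - 3 = -4x + 13
Move all x terms to left: (2 + 4)x = 13 + 3
Simplify: 6x = 16
Divide both sides by 6: x = 8/3

x = 8/3


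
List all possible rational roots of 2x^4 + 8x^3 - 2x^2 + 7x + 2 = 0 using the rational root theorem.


Rational root theorem: possible roots are ±p/q where:
  p divides the constant term (2): p ∈ {1, 2}
  q divides the leading coefficient (2): q ∈ {1, 2}

All possible rational roots: -2, -1, -1/2, 1/2, 1, 2

-2, -1, -1/2, 1/2, 1, 2


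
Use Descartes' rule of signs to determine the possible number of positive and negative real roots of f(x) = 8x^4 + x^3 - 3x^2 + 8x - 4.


Descartes' rule of signs:

For positive roots, count sign changes in f(x) = 8x^4 + x^3 - 3x^2 + 8x - 4:
Signs of coefficients: +, +, -, +, -
Number of sign changes: 3
Possible positive real roots: 3, 1

For negative roots, examine f(-x) = 8x^4 - x^3 - 3x^2 - 8x - 4:
Signs of coefficients: +, -, -, -, -
Number of sign changes: 1
Possible negative real roots: 1

Positive roots: 3 or 1; Negative roots: 1


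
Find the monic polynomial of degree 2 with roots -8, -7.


A monic polynomial with roots -8, -7 is:
p(x) = (x + 8)(x + 7)
After multiplying by (x + 8): x + 8
After multiplying by (x + 7): x^2 + 15x + 56

x^2 + 15x + 56


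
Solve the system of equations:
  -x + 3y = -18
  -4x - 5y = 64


Using Cramer's rule:
Determinant D = (-1)(-5) - (-4)(3) = 5 + 12 = 17
Dx = (-18)(-5) - (64)(3) = 90 - 192 = -102
Dy = (-1)(64) - (-4)(-18) = -64 - 72 = -136
x = Dx/D = -102/17 = -6
y = Dy/D = -136/17 = -8

x = -6, y = -8


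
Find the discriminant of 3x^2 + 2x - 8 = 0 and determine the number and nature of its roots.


For ax^2 + bx + c = 0, discriminant D = b^2 - 4ac
Here a = 3, b = 2, c = -8
D = (2)^2 - 4(3)(-8) = 4 + 96 = 100

D = 100 > 0 and is a perfect square (sqrt = 10)
The equation has 2 distinct real rational roots.

Discriminant = 100, 2 distinct real rational roots


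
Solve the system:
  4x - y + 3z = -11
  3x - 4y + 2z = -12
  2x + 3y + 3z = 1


Using Cramer's rule. Expand each determinant along the first row.
D  = 4*[(-4)*3 - 2*3] - (-1)*[3*3 - 2*2] + 3*[3*3 - (-4)*2]
  = 4*(-18) - (-1)*(5) + 3*(17) = -16
Dx = (-11)*[(-4)*3 - 2*3] - (-1)*[(-12)*3 - 2*1] + 3*[(-12)*3 - (-4)*1]
  = (-11)*(-18) - (-1)*(-38) + 3*(-32) = 64
Dy = 4*[(-12)*3 - 2*1] - (-11)*[3*3 - 2*2] + 3*[3*1 - (-12)*2]
  = 4*(-38) - (-11)*(5) + 3*(27) = -16
Dz = 4*[(-4)*1 - (-12)*3] - (-1)*[3*1 - (-12)*2] + (-11)*[3*3 - (-4)*2]
  = 4*(32) - (-1)*(27) + (-11)*(17) = -32
x = Dx/D = 64/-16 = -4, y = Dy/D = -16/-16 = 1, z = Dz/D = -32/-16 = 2
Check eq1: (4)(-4) + (-1)(1) + (3)(2) = -11 = -11 ✓
Check eq2: (3)(-4) + (-4)(1) + (2)(2) = -12 = -12 ✓
Check eq3: (2)(-4) + (3)(1) + (3)(2) = 1 = 1 ✓

x = -4, y = 1, z = 2


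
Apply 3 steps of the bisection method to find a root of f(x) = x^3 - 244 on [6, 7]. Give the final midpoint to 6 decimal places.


f(x) = x^3 - 244
f(6) = -28 < 0
f(7) = 99 > 0

Step 1: midpoint = (6.000000 + 7.000000)/2 = 6.500000
  f(6.500000) = 30.625000
  f(mid) > 0, so root is in [6.000000, 6.500000]

Step 2: midpoint = (6.000000 + 6.500000)/2 = 6.250000
  f(6.250000) = 0.140625
  f(mid) > 0, so root is in [6.000000, 6.250000]

Step 3: midpoint = (6.000000 + 6.250000)/2 = 6.125000
  f(6.125000) = -14.216797
  f(mid) < 0, so root is in [6.125000, 6.250000]

midpoint = 6.125000


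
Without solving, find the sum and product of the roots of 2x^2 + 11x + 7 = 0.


By Vieta's formulas for ax^2 + bx + c = 0:
  Sum of roots = -b/a
  Product of roots = c/a

Here a = 2, b = 11, c = 7
Sum = -(11)/2 = -11/2
Product = 7/2 = 7/2

Sum = -11/2, Product = 7/2


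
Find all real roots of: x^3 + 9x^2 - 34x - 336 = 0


Let p(x) = x^3 + 9x^2 - 34x - 336. By the rational root theorem (leading coefficient 1), any rational root is an integer divisor of 336: try ±1, ±2, ... in turn.
Test x = 1: value = -360 ≠ 0.
Test x = -1: value = -294 ≠ 0.
Test x = 2: value = -360 ≠ 0.
Test x = -2: value = -240 ≠ 0.
Test x = 3: value = -330 ≠ 0.
Test x = -3: value = -180 ≠ 0.
Test x = 4: value = -264 ≠ 0.
Test x = -4: value = -120 ≠ 0.
Test x = 6: value = 0 ✓, so (x - 6) is a factor.
Synthetic division by (x - 6): bring down 1; 1(6) + 9 = 15; 15(6) - 34 = 56; 56(6) - 336 = 0 → quotient x^2 + 15x + 56, remainder 0.
Solve the quadratic x^2 + 15x + 56 = 0: discriminant = 15^2 - 4(1)(56) = 225 - 224 = 1.
sqrt(1) = 1, so x = (-15 ± 1)/2: x = -7 or x = -8.

x = -8, x = -7, x = 6
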